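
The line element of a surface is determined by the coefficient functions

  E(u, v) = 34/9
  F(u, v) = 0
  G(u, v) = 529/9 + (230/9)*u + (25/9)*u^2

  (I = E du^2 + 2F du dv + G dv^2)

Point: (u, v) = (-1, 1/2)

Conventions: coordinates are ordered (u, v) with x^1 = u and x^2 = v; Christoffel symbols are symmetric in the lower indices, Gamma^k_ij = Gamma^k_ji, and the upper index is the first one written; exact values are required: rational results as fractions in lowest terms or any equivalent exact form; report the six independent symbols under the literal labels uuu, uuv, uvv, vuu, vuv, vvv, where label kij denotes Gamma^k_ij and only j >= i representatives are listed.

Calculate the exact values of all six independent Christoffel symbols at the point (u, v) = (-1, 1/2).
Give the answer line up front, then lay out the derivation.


Answer: Gamma_uuu = 0, Gamma_uuv = 0, Gamma_uvv = -45/17, Gamma_vuu = 0, Gamma_vuv = 5/18, Gamma_vvv = 0

E = 34/9, F = 0, G = 36 at the point
E_u = 0, E_v = 0, F_u = 0, F_v = 0, G_u = 20, G_v = 0
EG - F^2 = 136;  g^inv = (1/136) * [[36, 0], [0, 34/9]]
first-kind symbols [ij,l] = (1/2)(d_i g_jl + d_j g_il - d_l g_ij): [uu,u] = E_u/2 = 0, [uu,v] = F_u - E_v/2 = 0, [uv,u] = E_v/2 = 0, [uv,v] = G_u/2 = 10, [vv,u] = F_v - G_u/2 = -10, [vv,v] = G_v/2 = 0
Gamma^u_ij = (G*[ij,u] - F*[ij,v])/(EG - F^2), Gamma^v_ij = (E*[ij,v] - F*[ij,u])/(EG - F^2)


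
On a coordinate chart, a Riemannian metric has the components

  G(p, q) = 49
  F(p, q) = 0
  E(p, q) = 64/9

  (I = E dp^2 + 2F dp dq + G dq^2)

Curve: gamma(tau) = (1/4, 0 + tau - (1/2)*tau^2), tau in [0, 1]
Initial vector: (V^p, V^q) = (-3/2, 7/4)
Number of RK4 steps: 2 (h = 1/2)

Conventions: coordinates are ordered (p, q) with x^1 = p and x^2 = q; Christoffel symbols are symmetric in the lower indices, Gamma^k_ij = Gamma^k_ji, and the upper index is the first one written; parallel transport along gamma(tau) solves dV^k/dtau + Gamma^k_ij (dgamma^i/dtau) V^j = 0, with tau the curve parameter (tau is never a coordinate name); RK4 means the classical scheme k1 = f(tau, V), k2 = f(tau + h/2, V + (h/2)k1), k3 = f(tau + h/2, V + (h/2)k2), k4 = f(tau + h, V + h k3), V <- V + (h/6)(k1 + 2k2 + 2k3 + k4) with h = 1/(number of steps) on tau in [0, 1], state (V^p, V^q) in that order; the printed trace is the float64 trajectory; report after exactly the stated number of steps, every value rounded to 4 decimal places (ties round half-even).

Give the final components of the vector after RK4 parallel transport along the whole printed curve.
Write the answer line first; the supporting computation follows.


Answer: V^p = -1.5000, V^q = 1.7500

gamma'(tau) = (0, 1 - tau); f(tau, V)^k = -Gamma^k_ij(gamma(tau)) gamma'^i(tau) V^j; h = 1/2; intermediate values shown to 6 dp
curve data and Christoffel symbols at the stage parameters:
  tau = 0.000000: gamma = (0.250000, 0.000000), gamma' = (0.000000, 1.000000); Gamma_ppp = 0.000000, Gamma_ppq = 0.000000, Gamma_pqq = 0.000000, Gamma_qpp = 0.000000, Gamma_qpq = 0.000000, Gamma_qqq = 0.000000
  tau = 0.250000: gamma = (0.250000, 0.218750), gamma' = (0.000000, 0.750000); Gamma_ppp = 0.000000, Gamma_ppq = 0.000000, Gamma_pqq = 0.000000, Gamma_qpp = 0.000000, Gamma_qpq = 0.000000, Gamma_qqq = 0.000000
  tau = 0.500000: gamma = (0.250000, 0.375000), gamma' = (0.000000, 0.500000); Gamma_ppp = 0.000000, Gamma_ppq = 0.000000, Gamma_pqq = 0.000000, Gamma_qpp = 0.000000, Gamma_qpq = 0.000000, Gamma_qqq = 0.000000
  tau = 0.750000: gamma = (0.250000, 0.468750), gamma' = (0.000000, 0.250000); Gamma_ppp = 0.000000, Gamma_ppq = 0.000000, Gamma_pqq = 0.000000, Gamma_qpp = 0.000000, Gamma_qpq = 0.000000, Gamma_qqq = 0.000000
  tau = 1.000000: gamma = (0.250000, 0.500000), gamma' = (0.000000, 0.000000); Gamma_ppp = 0.000000, Gamma_ppq = 0.000000, Gamma_pqq = 0.000000, Gamma_qpp = 0.000000, Gamma_qpq = 0.000000, Gamma_qqq = 0.000000
step 0: V^p = -1.5000, V^q = 1.7500
step 1: k1 = (0.000000, 0.000000), k2 = (0.000000, 0.000000), k3 = (0.000000, 0.000000), k4 = (0.000000, 0.000000); V <- V + (h/6)(k1 + 2k2 + 2k3 + k4): V^p = -1.5000, V^q = 1.7500
step 2: k1 = (0.000000, 0.000000), k2 = (0.000000, 0.000000), k3 = (0.000000, 0.000000), k4 = (0.000000, 0.000000); V <- V + (h/6)(k1 + 2k2 + 2k3 + k4): V^p = -1.5000, V^q = 1.7500


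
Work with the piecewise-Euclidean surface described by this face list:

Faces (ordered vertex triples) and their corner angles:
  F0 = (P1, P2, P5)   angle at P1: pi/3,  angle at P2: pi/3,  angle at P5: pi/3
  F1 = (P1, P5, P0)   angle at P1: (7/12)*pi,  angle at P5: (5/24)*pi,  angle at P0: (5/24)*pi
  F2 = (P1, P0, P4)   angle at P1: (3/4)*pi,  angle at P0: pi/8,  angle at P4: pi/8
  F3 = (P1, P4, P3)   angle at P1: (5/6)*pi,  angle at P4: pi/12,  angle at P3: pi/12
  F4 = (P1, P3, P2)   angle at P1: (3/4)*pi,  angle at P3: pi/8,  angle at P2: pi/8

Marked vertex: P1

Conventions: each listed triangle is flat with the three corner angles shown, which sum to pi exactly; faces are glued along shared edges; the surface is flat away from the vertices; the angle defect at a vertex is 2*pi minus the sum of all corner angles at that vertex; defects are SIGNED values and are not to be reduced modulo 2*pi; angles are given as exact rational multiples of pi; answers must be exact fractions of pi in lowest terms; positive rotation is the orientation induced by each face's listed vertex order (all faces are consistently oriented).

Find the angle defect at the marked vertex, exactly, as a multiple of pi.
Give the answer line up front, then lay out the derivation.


Answer: defect(P1) = (-5/4)*pi

Sum of corner angles at P1: (13/4)*pi
defect = 2*pi - (13/4)*pi


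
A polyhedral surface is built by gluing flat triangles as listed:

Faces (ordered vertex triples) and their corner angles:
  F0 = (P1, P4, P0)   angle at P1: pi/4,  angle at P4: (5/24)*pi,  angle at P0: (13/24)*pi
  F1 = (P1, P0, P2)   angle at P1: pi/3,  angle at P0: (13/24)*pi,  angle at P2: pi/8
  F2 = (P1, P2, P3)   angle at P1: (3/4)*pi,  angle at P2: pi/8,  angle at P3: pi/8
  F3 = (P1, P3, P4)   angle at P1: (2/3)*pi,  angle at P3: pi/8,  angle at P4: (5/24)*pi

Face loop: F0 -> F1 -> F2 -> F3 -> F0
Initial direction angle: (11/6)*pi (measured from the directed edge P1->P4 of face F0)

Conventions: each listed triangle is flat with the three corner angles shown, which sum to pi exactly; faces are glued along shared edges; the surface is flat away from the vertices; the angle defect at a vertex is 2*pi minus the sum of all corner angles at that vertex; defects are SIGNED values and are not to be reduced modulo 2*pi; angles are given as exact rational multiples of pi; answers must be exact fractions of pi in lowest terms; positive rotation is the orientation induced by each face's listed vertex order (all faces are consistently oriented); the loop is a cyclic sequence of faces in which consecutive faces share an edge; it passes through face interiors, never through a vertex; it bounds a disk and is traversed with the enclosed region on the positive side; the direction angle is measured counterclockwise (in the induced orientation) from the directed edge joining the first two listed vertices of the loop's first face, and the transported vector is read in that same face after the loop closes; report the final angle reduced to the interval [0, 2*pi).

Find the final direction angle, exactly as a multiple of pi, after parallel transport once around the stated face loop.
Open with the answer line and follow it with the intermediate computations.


Answer: final direction angle = (11/6)*pi

enclosed vertex P1: corner angles sum to 2*pi, defect = 2*pi - 2*pi = 0
the rotation equals the total enclosed defect, so the final angle is initial + defects (mod 2*pi)
final angle = (11/6)*pi + 0 = (11/6)*pi (mod 2*pi)


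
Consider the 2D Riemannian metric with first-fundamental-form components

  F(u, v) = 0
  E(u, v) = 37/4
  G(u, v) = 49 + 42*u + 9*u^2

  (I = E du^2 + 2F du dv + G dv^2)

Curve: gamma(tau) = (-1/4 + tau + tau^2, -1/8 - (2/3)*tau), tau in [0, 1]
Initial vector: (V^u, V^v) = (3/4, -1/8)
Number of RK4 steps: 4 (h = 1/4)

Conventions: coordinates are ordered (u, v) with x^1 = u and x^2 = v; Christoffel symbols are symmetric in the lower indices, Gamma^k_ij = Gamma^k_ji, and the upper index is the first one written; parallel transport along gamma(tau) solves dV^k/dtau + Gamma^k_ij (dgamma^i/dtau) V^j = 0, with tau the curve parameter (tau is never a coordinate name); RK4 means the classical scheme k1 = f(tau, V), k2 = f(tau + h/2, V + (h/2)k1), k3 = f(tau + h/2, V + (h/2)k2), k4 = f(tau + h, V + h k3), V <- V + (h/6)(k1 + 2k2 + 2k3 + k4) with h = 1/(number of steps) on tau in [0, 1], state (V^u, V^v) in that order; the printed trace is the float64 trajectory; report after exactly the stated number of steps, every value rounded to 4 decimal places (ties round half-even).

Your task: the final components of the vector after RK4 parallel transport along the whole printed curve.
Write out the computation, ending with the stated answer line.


gamma'(tau) = (1 + 2*tau, -2/3); f(tau, V)^k = -Gamma^k_ij(gamma(tau)) gamma'^i(tau) V^j; h = 1/4; intermediate values shown to 6 dp
curve data and Christoffel symbols at the stage parameters:
  tau = 0.000000: gamma = (-0.250000, -0.125000), gamma' = (1.000000, -0.666667); Gamma_uuu = 0.000000, Gamma_uuv = 0.000000, Gamma_uvv = -2.027027, Gamma_vuu = 0.000000, Gamma_vuv = 0.480000, Gamma_vvv = 0.000000
  tau = 0.125000: gamma = (-0.109375, -0.208333), gamma' = (1.250000, -0.666667); Gamma_uuu = 0.000000, Gamma_uuv = 0.000000, Gamma_uvv = -2.163851, Gamma_vuu = 0.000000, Gamma_vuv = 0.449649, Gamma_vvv = 0.000000
  tau = 0.250000: gamma = (0.062500, -0.291667), gamma' = (1.500000, -0.666667); Gamma_uuu = 0.000000, Gamma_uuv = 0.000000, Gamma_uvv = -2.331081, Gamma_vuu = 0.000000, Gamma_vuv = 0.417391, Gamma_vvv = 0.000000
  tau = 0.375000: gamma = (0.265625, -0.375000), gamma' = (1.750000, -0.666667); Gamma_uuu = 0.000000, Gamma_uuv = 0.000000, Gamma_uvv = -2.528716, Gamma_vuu = 0.000000, Gamma_vuv = 0.384770, Gamma_vvv = 0.000000
  tau = 0.500000: gamma = (0.500000, -0.458333), gamma' = (2.000000, -0.666667); Gamma_uuu = 0.000000, Gamma_uuv = 0.000000, Gamma_uvv = -2.756757, Gamma_vuu = 0.000000, Gamma_vuv = 0.352941, Gamma_vvv = 0.000000
  tau = 0.625000: gamma = (0.765625, -0.541667), gamma' = (2.250000, -0.666667); Gamma_uuu = 0.000000, Gamma_uuv = 0.000000, Gamma_uvv = -3.015203, Gamma_vuu = 0.000000, Gamma_vuv = 0.322689, Gamma_vvv = 0.000000
  tau = 0.750000: gamma = (1.062500, -0.625000), gamma' = (2.500000, -0.666667); Gamma_uuu = 0.000000, Gamma_uuv = 0.000000, Gamma_uvv = -3.304054, Gamma_vuu = 0.000000, Gamma_vuv = 0.294479, Gamma_vvv = 0.000000
  tau = 0.875000: gamma = (1.390625, -0.708333), gamma' = (2.750000, -0.666667); Gamma_uuu = 0.000000, Gamma_uuv = 0.000000, Gamma_uvv = -3.623311, Gamma_vuu = 0.000000, Gamma_vuv = 0.268531, Gamma_vvv = 0.000000
  tau = 1.000000: gamma = (1.750000, -0.791667), gamma' = (3.000000, -0.666667); Gamma_uuu = 0.000000, Gamma_uuv = 0.000000, Gamma_uvv = -3.972973, Gamma_vuu = 0.000000, Gamma_vuv = 0.244898, Gamma_vvv = 0.000000
step 0: V^u = 0.7500, V^v = -0.1250
step 1: k1 = (0.168919, 0.300000), k2 = (0.126225, 0.280334), k3 = (0.129771, 0.280116), k4 = (0.085428, 0.252140); V <- V + (h/6)(k1 + 2k2 + 2k3 + k4): V^u = 0.7819, V^v = -0.0553
step 2: k1 = (0.085924, 0.252197), k2 = (0.040064, 0.219333), k3 = (0.046989, 0.220628), k4 = (0.000244, 0.186842); V <- V + (h/6)(k1 + 2k2 + 2k3 + k4): V^u = 0.7928, V^v = -0.0003
step 3: k1 = (0.000612, 0.186771), k2 = (-0.046259, 0.153854), k3 = (-0.037989, 0.155581), k4 = (-0.084941, 0.125383); V <- V + (h/6)(k1 + 2k2 + 2k3 + k4): V^u = 0.7822, V^v = 0.0385
step 4: k1 = (-0.084715, 0.125255), k2 = (-0.130720, 0.098179), k3 = (-0.122545, 0.099649), k4 = (-0.167849, 0.076152); V <- V + (h/6)(k1 + 2k2 + 2k3 + k4): V^u = 0.7506, V^v = 0.0633

Answer: V^u = 0.7506, V^v = 0.0633


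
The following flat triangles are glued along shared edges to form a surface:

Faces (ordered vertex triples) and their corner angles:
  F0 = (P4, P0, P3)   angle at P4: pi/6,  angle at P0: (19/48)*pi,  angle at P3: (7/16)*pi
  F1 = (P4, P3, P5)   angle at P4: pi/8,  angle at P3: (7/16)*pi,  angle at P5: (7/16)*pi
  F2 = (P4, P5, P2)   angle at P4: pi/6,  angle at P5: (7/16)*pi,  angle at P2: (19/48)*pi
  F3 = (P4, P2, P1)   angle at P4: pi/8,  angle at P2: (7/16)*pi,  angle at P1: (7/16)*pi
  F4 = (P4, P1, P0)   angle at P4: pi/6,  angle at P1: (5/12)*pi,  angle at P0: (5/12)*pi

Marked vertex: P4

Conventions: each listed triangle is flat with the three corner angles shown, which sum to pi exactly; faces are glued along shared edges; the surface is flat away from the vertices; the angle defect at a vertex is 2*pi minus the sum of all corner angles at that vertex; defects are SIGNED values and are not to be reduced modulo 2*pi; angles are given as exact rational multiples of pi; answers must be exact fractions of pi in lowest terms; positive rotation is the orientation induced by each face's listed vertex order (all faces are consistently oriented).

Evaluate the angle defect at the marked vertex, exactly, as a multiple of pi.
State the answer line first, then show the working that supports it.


Answer: defect(P4) = (5/4)*pi

Sum of corner angles at P4: (3/4)*pi
defect = 2*pi - (3/4)*pi


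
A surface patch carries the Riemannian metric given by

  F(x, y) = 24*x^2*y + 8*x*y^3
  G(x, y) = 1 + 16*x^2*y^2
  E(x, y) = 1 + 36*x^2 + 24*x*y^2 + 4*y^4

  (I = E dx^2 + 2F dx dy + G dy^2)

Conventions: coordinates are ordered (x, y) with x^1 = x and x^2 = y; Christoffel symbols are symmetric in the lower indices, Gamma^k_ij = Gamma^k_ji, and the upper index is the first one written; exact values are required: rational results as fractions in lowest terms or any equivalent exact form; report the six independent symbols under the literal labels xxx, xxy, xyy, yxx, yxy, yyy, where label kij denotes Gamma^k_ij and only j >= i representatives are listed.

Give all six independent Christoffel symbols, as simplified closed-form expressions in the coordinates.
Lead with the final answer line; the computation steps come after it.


Answer: Gamma_xxx = (36*x + 12*y^2)/(16*x^2*y^2 + 36*x^2 + 24*x*y^2 + 4*y^4 + 1), Gamma_xxy = (24*x*y + 8*y^3)/(16*x^2*y^2 + 36*x^2 + 24*x*y^2 + 4*y^4 + 1), Gamma_xyy = (24*x^2 + 8*x*y^2)/(16*x^2*y^2 + 36*x^2 + 24*x*y^2 + 4*y^4 + 1), Gamma_yxx = 24*x*y/(16*x^2*y^2 + 36*x^2 + 24*x*y^2 + 4*y^4 + 1), Gamma_yxy = 16*x*y^2/(16*x^2*y^2 + 36*x^2 + 24*x*y^2 + 4*y^4 + 1), Gamma_yyy = 16*x^2*y/(16*x^2*y^2 + 36*x^2 + 24*x*y^2 + 4*y^4 + 1)

E = 1 + 36*x^2 + 24*x*y^2 + 4*y^4; F = 24*x^2*y + 8*x*y^3; G = 1 + 16*x^2*y^2
Gamma^k_ij = (1/2) g^{kl} (d_i g_jl + d_j g_il - d_l g_ij), with g^inv = (1/(EG-F^2)) [[G, -F], [-F, E]]
first partials: E_x = 72*x + 24*y^2, E_y = 48*x*y + 16*y^3, F_x = 48*x*y + 8*y^3, F_y = 24*x^2 + 24*x*y^2, G_x = 32*x*y^2, G_y = 32*x^2*y
D = EG - F^2 = 1 + 36*x^2 + 24*x*y^2 + 4*y^4 + 16*x^2*y^2
expanded: Gamma^x_xx = (G E_x - 2F F_x + F E_y)/(2D), Gamma^x_xy = (G E_y - F G_x)/(2D), Gamma^x_yy = (2G F_y - G G_x - F G_y)/(2D), Gamma^y_xx = (2E F_x - E E_y - F E_x)/(2D), Gamma^y_xy = (E G_x - F E_y)/(2D), Gamma^y_yy = (E G_y - 2F F_y + F G_x)/(2D); substitute and cancel common factors


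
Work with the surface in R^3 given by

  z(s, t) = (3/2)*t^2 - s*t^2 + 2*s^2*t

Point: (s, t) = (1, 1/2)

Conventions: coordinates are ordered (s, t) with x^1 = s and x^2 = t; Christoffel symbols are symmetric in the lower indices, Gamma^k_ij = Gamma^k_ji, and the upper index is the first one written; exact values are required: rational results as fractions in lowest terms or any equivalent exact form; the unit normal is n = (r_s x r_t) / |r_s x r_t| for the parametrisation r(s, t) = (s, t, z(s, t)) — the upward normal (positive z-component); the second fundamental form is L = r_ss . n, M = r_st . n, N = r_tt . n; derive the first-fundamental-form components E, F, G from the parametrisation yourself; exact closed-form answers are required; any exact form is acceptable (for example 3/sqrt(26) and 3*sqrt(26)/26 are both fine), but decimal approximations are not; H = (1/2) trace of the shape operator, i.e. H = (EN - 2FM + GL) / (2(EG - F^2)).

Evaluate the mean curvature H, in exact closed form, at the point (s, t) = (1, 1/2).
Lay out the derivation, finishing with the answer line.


z_s = 7/4, z_t = 5/2, z_ss = 2, z_st = 3, z_tt = 1
E = 65/16, F = 35/8, G = 29/4; answer radicand W^2 = 165/16
unnormalised second-form numerators: l = 2, m = 3, n = 1; L = l/sqrt(165/16), and similarly M = m/sqrt(W^2), N = n/sqrt(W^2)
H = (E*n - 2*F*m + G*l) / (2*(EG - F^2)*sqrt(W^2)); E*n - 2*F*m + G*l = -123/16, EG - F^2 = 165/16, so H = (-41/110)/sqrt(165/16)

Answer: H = -82*sqrt(165)/9075


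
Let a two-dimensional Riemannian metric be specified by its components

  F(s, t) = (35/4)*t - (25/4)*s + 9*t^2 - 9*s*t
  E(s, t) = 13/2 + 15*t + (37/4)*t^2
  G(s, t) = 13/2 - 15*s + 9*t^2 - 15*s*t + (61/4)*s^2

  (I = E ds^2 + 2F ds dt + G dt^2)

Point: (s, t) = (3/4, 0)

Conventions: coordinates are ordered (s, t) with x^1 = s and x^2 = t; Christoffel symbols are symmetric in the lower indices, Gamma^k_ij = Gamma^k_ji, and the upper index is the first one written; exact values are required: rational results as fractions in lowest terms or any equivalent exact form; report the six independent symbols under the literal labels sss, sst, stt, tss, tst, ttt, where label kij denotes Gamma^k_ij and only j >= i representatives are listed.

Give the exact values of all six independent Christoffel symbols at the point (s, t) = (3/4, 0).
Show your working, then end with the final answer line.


E = 13/2, F = -75/16, G = 245/64 at the point
E_s = 0, E_t = 15, F_s = -25/4, F_t = 2, G_s = 63/8, G_t = -45/4
EG - F^2 = 745/256;  g^inv = (256/745) * [[245/64, 75/16], [75/16, 13/2]]
first-kind symbols [ij,l] = (1/2)(d_i g_jl + d_j g_il - d_l g_ij): [ss,s] = E_s/2 = 0, [ss,t] = F_s - E_t/2 = -55/4, [st,s] = E_t/2 = 15/2, [st,t] = G_s/2 = 63/16, [tt,s] = F_t - G_s/2 = -31/16, [tt,t] = G_t/2 = -45/8
Gamma^s_ij = (G*[ij,s] - F*[ij,t])/(EG - F^2), Gamma^t_ij = (E*[ij,t] - F*[ij,s])/(EG - F^2)

Answer: Gamma_sss = -3300/149, Gamma_sst = 2415/149, Gamma_stt = -6919/596, Gamma_tss = -4576/149, Gamma_tst = 15552/745, Gamma_ttt = -2337/149


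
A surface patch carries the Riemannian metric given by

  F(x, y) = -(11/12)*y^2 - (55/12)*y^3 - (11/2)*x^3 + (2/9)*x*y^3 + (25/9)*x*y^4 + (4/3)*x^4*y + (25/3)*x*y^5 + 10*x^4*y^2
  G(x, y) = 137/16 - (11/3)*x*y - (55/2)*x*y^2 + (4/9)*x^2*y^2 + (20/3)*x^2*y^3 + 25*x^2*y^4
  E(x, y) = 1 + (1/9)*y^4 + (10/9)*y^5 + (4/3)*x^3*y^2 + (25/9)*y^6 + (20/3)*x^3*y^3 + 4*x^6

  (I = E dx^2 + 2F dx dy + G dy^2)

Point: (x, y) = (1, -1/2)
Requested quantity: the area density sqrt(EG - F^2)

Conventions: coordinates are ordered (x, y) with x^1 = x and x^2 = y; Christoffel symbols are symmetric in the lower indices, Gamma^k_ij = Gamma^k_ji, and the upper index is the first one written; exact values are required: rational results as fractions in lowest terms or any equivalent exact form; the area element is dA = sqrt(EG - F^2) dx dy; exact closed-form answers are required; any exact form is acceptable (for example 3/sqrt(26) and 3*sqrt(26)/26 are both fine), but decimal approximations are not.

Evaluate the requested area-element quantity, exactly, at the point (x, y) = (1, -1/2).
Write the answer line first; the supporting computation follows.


Answer: sqrt(EG - F^2) = sqrt(4537)/24

E = 289/64, F = -55/16, G = 157/36; EG - F^2 = 4537/576


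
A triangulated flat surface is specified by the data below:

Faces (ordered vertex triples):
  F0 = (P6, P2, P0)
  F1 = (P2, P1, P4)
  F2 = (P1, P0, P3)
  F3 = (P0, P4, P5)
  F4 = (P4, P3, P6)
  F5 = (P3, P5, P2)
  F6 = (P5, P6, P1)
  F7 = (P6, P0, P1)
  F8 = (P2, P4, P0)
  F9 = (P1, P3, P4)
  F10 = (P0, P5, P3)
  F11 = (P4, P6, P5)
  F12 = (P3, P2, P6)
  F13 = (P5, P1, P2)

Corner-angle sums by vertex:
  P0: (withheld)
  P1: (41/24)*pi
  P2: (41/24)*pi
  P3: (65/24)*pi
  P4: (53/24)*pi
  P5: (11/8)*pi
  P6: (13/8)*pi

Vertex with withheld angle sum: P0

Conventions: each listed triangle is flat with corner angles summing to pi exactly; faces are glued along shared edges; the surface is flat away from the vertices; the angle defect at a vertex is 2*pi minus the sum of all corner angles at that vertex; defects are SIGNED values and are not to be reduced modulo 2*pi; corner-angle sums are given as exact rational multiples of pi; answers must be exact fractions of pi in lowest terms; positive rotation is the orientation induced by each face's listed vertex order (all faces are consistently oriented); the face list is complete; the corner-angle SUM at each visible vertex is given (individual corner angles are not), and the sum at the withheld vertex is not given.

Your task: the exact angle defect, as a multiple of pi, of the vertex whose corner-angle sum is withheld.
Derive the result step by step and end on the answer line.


V = 7, E = 21, F = 14; chi = V - E + F = 0
Gauss-Bonnet: total defect = 2*pi*chi = 0; visible defects sum to (2/3)*pi

Answer: defect(P0) = (-2/3)*pi


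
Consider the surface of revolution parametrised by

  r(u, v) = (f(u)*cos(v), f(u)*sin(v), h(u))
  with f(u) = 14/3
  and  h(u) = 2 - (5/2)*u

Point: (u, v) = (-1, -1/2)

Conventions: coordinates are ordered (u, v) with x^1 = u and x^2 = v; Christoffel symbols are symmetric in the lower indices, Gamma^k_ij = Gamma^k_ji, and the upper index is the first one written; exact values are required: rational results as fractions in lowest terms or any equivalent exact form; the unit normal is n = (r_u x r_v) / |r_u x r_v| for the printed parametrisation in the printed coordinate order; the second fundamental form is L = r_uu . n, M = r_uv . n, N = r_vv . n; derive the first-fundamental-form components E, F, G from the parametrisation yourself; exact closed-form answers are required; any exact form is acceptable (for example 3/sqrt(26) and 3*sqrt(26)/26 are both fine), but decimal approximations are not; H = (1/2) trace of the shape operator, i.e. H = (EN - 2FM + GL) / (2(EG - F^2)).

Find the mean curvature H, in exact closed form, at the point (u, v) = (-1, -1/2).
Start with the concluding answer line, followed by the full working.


Answer: H = -3/28

f = 14/3, f' = 0, f'' = 0, h' = -5/2, h'' = 0
E = 25/4, F = 0, G = 196/9; answer radicand W^2 = 25/4
unnormalised second-form numerators: l = 0, m = 0, n = -35/3; L = l/sqrt(25/4), and similarly M = m/sqrt(W^2), N = n/sqrt(W^2)
H = (E*n - 2*F*m + G*l) / (2*(EG - F^2)*sqrt(W^2)); E*n - 2*F*m + G*l = -875/12, EG - F^2 = 1225/9, so H = (-15/56)/sqrt(25/4)


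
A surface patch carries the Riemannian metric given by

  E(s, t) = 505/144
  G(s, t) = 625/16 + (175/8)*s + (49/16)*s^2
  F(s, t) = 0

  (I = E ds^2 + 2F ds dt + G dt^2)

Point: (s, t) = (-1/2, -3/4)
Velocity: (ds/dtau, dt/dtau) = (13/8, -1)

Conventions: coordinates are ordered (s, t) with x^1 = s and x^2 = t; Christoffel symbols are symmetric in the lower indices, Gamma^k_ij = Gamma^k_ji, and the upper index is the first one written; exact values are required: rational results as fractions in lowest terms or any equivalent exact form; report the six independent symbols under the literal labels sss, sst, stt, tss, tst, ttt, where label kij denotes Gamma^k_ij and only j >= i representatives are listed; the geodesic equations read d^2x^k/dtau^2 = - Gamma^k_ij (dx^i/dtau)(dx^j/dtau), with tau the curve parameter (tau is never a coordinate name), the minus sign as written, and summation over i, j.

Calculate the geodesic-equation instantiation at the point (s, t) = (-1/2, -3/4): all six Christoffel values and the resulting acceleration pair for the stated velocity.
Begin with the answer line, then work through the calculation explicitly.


Answer: Gamma_sss = 0, Gamma_sst = 0, Gamma_stt = -2709/1010, Gamma_tss = 0, Gamma_tst = 14/43, Gamma_ttt = 0; accelerations (d^2s/dtau^2, d^2t/dtau^2) = (2709/1010, 91/86)

E = 505/144, F = 0, G = 1849/64 at the point
E_s = 0, E_t = 0, F_s = 0, F_t = 0, G_s = 301/16, G_t = 0
EG - F^2 = 933745/9216;  g^inv = (9216/933745) * [[1849/64, 0], [0, 505/144]]
first-kind symbols [ij,l] = (1/2)(d_i g_jl + d_j g_il - d_l g_ij): [ss,s] = E_s/2 = 0, [ss,t] = F_s - E_t/2 = 0, [st,s] = E_t/2 = 0, [st,t] = G_s/2 = 301/32, [tt,s] = F_t - G_s/2 = -301/32, [tt,t] = G_t/2 = 0
Gamma^s_ij = (G*[ij,s] - F*[ij,t])/(EG - F^2), Gamma^t_ij = (E*[ij,t] - F*[ij,s])/(EG - F^2)
Gamma_sss = 0, Gamma_sst = 0, Gamma_stt = -2709/1010, Gamma_tss = 0, Gamma_tst = 14/43, Gamma_ttt = 0
d^2s/dtau^2 = -(Gamma_sss*(13/8)^2 + 2*Gamma_sst*(13/8)*(-1) + Gamma_stt*(-1)^2) = 2709/1010
d^2t/dtau^2 = -(Gamma_tss*(13/8)^2 + 2*Gamma_tst*(13/8)*(-1) + Gamma_ttt*(-1)^2) = 91/86


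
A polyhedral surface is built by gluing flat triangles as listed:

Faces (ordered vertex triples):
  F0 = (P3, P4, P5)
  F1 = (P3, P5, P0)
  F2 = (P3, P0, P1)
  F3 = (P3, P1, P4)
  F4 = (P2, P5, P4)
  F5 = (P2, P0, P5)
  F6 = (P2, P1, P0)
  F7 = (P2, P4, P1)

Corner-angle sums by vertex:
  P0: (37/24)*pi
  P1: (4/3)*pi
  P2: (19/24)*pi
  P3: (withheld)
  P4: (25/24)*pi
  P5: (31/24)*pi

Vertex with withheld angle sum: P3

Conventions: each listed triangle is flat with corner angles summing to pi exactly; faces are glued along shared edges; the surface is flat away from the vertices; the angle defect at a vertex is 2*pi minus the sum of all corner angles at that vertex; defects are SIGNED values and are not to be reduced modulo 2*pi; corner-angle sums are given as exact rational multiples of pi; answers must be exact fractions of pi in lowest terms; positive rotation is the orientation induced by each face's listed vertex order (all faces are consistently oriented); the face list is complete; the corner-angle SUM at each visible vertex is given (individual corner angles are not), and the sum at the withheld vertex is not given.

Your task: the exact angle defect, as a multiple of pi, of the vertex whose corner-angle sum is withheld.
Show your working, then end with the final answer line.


V = 6, E = 12, F = 8; chi = V - E + F = 2
Gauss-Bonnet: total defect = 2*pi*chi = 4*pi; visible defects sum to 4*pi

Answer: defect(P3) = 0


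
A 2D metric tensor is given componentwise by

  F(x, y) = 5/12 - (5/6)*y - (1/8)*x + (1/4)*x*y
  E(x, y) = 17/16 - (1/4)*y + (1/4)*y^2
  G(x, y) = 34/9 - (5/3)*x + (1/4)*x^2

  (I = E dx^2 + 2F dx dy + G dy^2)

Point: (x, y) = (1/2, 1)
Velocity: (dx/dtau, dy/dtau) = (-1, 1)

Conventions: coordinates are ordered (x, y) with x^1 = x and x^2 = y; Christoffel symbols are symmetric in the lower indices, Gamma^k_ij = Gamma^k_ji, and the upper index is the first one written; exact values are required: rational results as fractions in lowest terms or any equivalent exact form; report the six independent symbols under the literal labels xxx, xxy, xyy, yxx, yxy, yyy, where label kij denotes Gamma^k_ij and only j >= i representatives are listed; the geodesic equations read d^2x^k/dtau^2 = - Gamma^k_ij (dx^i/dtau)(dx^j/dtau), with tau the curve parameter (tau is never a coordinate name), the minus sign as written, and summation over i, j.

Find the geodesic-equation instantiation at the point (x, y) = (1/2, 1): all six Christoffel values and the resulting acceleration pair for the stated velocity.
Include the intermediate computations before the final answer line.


E = 17/16, F = -17/48, G = 433/144 at the point
E_x = 0, E_y = 1/4, F_x = 1/8, F_y = -17/24, G_x = -17/12, G_y = 0
EG - F^2 = 221/72;  g^inv = (72/221) * [[433/144, 17/48], [17/48, 17/16]]
first-kind symbols [ij,l] = (1/2)(d_i g_jl + d_j g_il - d_l g_ij): [xx,x] = E_x/2 = 0, [xx,y] = F_x - E_y/2 = 0, [xy,x] = E_y/2 = 1/8, [xy,y] = G_x/2 = -17/24, [yy,x] = F_y - G_x/2 = 0, [yy,y] = G_y/2 = 0
Gamma^x_ij = (G*[ij,x] - F*[ij,y])/(EG - F^2), Gamma^y_ij = (E*[ij,y] - F*[ij,x])/(EG - F^2)
Gamma_xxx = 0, Gamma_xxy = 9/221, Gamma_xyy = 0, Gamma_yxx = 0, Gamma_yxy = -3/13, Gamma_yyy = 0
d^2x/dtau^2 = -(Gamma_xxx*(-1)^2 + 2*Gamma_xxy*(-1)*(1) + Gamma_xyy*(1)^2) = 18/221
d^2y/dtau^2 = -(Gamma_yxx*(-1)^2 + 2*Gamma_yxy*(-1)*(1) + Gamma_yyy*(1)^2) = -6/13

Answer: Gamma_xxx = 0, Gamma_xxy = 9/221, Gamma_xyy = 0, Gamma_yxx = 0, Gamma_yxy = -3/13, Gamma_yyy = 0; accelerations (d^2x/dtau^2, d^2y/dtau^2) = (18/221, -6/13)


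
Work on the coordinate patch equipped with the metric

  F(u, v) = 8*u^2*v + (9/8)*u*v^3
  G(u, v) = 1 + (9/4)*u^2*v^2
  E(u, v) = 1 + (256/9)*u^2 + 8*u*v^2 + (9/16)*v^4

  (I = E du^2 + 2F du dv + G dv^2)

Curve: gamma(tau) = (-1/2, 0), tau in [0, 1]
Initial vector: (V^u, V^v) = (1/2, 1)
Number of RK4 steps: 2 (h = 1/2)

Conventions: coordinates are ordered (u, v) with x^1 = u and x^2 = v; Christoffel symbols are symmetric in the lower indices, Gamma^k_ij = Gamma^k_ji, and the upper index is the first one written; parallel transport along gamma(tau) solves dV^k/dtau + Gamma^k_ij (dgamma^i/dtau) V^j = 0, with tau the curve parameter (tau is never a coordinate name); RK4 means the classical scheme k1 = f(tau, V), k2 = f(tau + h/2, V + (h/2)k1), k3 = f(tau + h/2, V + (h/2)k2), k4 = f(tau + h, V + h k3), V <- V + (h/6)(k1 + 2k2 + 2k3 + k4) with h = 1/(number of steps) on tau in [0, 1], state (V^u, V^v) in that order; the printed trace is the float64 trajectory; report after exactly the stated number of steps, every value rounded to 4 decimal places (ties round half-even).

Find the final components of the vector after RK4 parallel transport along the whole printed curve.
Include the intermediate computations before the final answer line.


gamma'(tau) = (0, 0); f(tau, V)^k = -Gamma^k_ij(gamma(tau)) gamma'^i(tau) V^j; h = 1/2; intermediate values shown to 6 dp
curve data and Christoffel symbols at the stage parameters:
  tau = 0.000000: gamma = (-0.500000, 0.000000), gamma' = (0.000000, 0.000000); Gamma_uuu = -1.753425, Gamma_uuv = 0.000000, Gamma_uvv = 0.246575, Gamma_vuu = 0.000000, Gamma_vuv = 0.000000, Gamma_vvv = 0.000000
  tau = 0.250000: gamma = (-0.500000, 0.000000), gamma' = (0.000000, 0.000000); Gamma_uuu = -1.753425, Gamma_uuv = 0.000000, Gamma_uvv = 0.246575, Gamma_vuu = 0.000000, Gamma_vuv = 0.000000, Gamma_vvv = 0.000000
  tau = 0.500000: gamma = (-0.500000, 0.000000), gamma' = (0.000000, 0.000000); Gamma_uuu = -1.753425, Gamma_uuv = 0.000000, Gamma_uvv = 0.246575, Gamma_vuu = 0.000000, Gamma_vuv = 0.000000, Gamma_vvv = 0.000000
  tau = 0.750000: gamma = (-0.500000, 0.000000), gamma' = (0.000000, 0.000000); Gamma_uuu = -1.753425, Gamma_uuv = 0.000000, Gamma_uvv = 0.246575, Gamma_vuu = 0.000000, Gamma_vuv = 0.000000, Gamma_vvv = 0.000000
  tau = 1.000000: gamma = (-0.500000, 0.000000), gamma' = (0.000000, 0.000000); Gamma_uuu = -1.753425, Gamma_uuv = 0.000000, Gamma_uvv = 0.246575, Gamma_vuu = 0.000000, Gamma_vuv = 0.000000, Gamma_vvv = 0.000000
step 0: V^u = 0.5000, V^v = 1.0000
step 1: k1 = (0.000000, 0.000000), k2 = (0.000000, 0.000000), k3 = (0.000000, 0.000000), k4 = (0.000000, 0.000000); V <- V + (h/6)(k1 + 2k2 + 2k3 + k4): V^u = 0.5000, V^v = 1.0000
step 2: k1 = (0.000000, 0.000000), k2 = (0.000000, 0.000000), k3 = (0.000000, 0.000000), k4 = (0.000000, 0.000000); V <- V + (h/6)(k1 + 2k2 + 2k3 + k4): V^u = 0.5000, V^v = 1.0000

Answer: V^u = 0.5000, V^v = 1.0000


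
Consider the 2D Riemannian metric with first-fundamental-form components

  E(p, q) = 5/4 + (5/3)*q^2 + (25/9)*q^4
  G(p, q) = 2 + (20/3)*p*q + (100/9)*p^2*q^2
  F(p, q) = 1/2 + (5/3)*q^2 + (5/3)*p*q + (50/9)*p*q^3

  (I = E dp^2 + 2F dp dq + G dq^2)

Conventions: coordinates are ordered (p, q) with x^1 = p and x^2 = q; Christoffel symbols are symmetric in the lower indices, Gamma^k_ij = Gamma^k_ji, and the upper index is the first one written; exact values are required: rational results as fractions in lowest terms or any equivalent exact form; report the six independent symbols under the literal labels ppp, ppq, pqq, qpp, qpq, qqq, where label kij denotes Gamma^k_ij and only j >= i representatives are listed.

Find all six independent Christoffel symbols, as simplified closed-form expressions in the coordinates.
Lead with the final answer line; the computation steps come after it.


Answer: Gamma_ppp = 0, Gamma_ppq = (200*q^3 + 60*q)/(400*p^2*q^2 + 240*p*q + 100*q^4 + 60*q^2 + 81), Gamma_pqq = (200*p*q^2 + 60*p)/(400*p^2*q^2 + 240*p*q + 100*q^4 + 60*q^2 + 81), Gamma_qpp = 0, Gamma_qpq = (400*p*q^2 + 120*q)/(400*p^2*q^2 + 240*p*q + 100*q^4 + 60*q^2 + 81), Gamma_qqq = (400*p^2*q + 120*p)/(400*p^2*q^2 + 240*p*q + 100*q^4 + 60*q^2 + 81)

E = 5/4 + (5/3)*q^2 + (25/9)*q^4; F = 1/2 + (5/3)*q^2 + (5/3)*p*q + (50/9)*p*q^3; G = 2 + (20/3)*p*q + (100/9)*p^2*q^2
Gamma^k_ij = (1/2) g^{kl} (d_i g_jl + d_j g_il - d_l g_ij), with g^inv = (1/(EG-F^2)) [[G, -F], [-F, E]]
first partials: E_p = 0, E_q = (10/3)*q + (100/9)*q^3, F_p = (5/3)*q + (50/9)*q^3, F_q = (10/3)*q + (5/3)*p + (50/3)*p*q^2, G_p = (20/3)*q + (200/9)*p*q^2, G_q = (20/3)*p + (200/9)*p^2*q
D = EG - F^2 = 9/4 + (5/3)*q^2 + (20/3)*p*q + (25/9)*q^4 + (100/9)*p^2*q^2
expanded: Gamma^p_pp = (G E_p - 2F F_p + F E_q)/(2D), Gamma^p_pq = (G E_q - F G_p)/(2D), Gamma^p_qq = (2G F_q - G G_p - F G_q)/(2D), Gamma^q_pp = (2E F_p - E E_q - F E_p)/(2D), Gamma^q_pq = (E G_p - F E_q)/(2D), Gamma^q_qq = (E G_q - 2F F_q + F G_p)/(2D); substitute and cancel common factors


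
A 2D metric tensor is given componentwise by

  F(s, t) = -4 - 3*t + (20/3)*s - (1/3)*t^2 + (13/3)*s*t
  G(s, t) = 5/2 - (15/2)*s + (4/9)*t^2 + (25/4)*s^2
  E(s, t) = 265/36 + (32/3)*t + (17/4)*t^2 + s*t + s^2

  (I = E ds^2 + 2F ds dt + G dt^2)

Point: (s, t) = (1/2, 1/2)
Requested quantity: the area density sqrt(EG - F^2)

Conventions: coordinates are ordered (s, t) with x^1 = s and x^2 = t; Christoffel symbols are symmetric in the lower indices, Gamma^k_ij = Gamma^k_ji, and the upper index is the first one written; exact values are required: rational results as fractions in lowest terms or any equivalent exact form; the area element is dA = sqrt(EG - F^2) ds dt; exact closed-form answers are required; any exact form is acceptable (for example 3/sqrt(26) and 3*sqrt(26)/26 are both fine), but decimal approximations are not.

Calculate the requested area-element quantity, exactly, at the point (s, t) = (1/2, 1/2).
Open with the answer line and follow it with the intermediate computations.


Answer: sqrt(EG - F^2) = sqrt(97009)/144

E = 2053/144, F = -7/6, G = 61/144; EG - F^2 = 97009/20736


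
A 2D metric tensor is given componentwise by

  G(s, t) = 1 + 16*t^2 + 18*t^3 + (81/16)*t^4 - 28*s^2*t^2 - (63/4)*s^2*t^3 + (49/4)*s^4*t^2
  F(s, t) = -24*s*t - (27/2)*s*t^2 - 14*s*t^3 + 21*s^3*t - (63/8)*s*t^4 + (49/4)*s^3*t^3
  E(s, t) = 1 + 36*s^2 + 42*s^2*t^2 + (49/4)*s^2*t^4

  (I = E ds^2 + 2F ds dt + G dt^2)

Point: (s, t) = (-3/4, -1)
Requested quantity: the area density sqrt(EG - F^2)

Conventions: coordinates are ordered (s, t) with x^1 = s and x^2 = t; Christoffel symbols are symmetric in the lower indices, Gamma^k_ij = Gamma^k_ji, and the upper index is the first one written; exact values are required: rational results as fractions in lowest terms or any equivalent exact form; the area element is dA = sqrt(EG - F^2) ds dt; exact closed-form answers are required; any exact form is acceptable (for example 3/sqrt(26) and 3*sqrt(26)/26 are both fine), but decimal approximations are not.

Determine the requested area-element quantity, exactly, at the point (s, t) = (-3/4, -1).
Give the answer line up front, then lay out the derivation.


Answer: sqrt(EG - F^2) = sqrt(53057)/32

E = 3313/64, F = 399/256, G = 1073/1024; EG - F^2 = 53057/1024


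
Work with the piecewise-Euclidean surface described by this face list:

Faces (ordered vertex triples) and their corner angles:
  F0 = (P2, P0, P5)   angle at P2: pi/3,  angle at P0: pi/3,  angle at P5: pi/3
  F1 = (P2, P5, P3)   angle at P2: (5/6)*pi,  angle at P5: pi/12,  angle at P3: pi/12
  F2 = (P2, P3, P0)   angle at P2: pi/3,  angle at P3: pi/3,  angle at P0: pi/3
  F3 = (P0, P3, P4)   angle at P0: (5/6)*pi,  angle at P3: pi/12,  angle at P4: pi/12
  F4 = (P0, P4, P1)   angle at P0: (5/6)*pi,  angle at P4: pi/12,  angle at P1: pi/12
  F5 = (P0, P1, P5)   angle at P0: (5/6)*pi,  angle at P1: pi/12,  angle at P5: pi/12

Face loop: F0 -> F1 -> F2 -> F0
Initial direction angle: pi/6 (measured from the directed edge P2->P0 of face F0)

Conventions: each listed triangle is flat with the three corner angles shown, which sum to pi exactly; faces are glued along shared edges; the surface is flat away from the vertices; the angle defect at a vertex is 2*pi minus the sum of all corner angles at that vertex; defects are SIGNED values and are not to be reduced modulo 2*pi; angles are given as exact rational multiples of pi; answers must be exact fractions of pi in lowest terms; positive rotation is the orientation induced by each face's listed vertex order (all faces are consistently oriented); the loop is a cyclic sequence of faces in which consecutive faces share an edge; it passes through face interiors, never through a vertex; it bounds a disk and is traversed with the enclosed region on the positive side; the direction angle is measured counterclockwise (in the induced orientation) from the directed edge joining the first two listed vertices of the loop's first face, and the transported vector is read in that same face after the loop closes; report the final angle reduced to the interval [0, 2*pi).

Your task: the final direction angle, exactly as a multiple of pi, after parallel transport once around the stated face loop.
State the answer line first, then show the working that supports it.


Answer: final direction angle = (2/3)*pi

enclosed vertex P2: corner angles sum to (3/2)*pi, defect = 2*pi - (3/2)*pi = pi/2
by Gauss-Bonnet the loop rotates the vector by the enclosed defect sum (positive orientation, mod 2*pi)
final angle = pi/6 + pi/2 = (2/3)*pi (mod 2*pi)


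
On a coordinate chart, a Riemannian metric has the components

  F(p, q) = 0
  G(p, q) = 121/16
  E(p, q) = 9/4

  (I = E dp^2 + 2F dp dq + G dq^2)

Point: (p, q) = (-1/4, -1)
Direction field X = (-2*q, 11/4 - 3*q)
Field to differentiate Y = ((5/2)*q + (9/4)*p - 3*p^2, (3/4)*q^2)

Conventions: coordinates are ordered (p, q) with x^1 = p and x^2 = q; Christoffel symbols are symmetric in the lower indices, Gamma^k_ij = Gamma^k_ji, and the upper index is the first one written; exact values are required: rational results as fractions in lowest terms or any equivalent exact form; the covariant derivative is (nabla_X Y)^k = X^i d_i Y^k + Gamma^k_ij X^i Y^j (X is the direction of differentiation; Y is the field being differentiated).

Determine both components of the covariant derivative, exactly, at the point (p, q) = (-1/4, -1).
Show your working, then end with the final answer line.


E = 9/4, F = 0, G = 121/16 at the point
E_p = 0, E_q = 0, F_p = 0, F_q = 0, G_p = 0, G_q = 0
EG - F^2 = 1089/64;  g^inv = (64/1089) * [[121/16, 0], [0, 9/4]]
first-kind symbols [ij,l] = (1/2)(d_i g_jl + d_j g_il - d_l g_ij): [pp,p] = E_p/2 = 0, [pp,q] = F_p - E_q/2 = 0, [pq,p] = E_q/2 = 0, [pq,q] = G_p/2 = 0, [qq,p] = F_q - G_p/2 = 0, [qq,q] = G_q/2 = 0
Gamma^p_ij = (G*[ij,p] - F*[ij,q])/(EG - F^2), Gamma^q_ij = (E*[ij,q] - F*[ij,p])/(EG - F^2)
Gamma_ppp = 0, Gamma_ppq = 0, Gamma_pqq = 0, Gamma_qpp = 0, Gamma_qpq = 0, Gamma_qqq = 0
X = (2, 23/4), Y = (-13/4, 3/4) at the point

Answer: (nabla_X Y)^p = 175/8, (nabla_X Y)^q = -69/8


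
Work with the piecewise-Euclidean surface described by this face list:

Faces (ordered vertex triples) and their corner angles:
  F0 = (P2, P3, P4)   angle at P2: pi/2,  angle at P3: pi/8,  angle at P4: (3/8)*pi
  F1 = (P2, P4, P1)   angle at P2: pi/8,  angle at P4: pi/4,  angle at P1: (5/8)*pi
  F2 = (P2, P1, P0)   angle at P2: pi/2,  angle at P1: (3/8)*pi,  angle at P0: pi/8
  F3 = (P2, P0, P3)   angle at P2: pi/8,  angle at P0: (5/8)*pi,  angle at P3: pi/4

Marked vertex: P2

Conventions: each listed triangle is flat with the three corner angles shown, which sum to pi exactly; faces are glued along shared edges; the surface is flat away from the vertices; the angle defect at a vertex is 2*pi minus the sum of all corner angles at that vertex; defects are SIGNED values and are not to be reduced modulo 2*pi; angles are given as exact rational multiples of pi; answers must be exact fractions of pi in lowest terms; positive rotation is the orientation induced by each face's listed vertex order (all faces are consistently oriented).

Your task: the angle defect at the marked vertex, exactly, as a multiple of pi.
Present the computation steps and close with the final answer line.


Sum of corner angles at P2: (5/4)*pi
defect = 2*pi - (5/4)*pi

Answer: defect(P2) = (3/4)*pi
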